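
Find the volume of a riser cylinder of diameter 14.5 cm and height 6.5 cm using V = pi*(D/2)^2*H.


Formula: V = pi * (D/2)^2 * H  (cylinder volume)
Radius = D/2 = 14.5/2 = 7.25 cm
V = pi * 7.25^2 * 6.5 = 1073.3448 cm^3


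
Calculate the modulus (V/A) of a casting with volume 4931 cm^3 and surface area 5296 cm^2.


Formula: Casting Modulus M = V / A
M = 4931 cm^3 / 5296 cm^2 = 0.9311 cm

0.9311 cm


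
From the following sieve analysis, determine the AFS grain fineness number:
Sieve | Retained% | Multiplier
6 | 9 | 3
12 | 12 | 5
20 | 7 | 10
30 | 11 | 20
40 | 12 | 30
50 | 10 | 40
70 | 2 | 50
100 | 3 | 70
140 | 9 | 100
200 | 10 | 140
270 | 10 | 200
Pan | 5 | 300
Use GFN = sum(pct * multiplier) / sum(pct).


Formula: GFN = sum(pct * multiplier) / sum(pct)
sum(pct * multiplier) = 7247
sum(pct) = 100
GFN = 7247 / 100 = 72.47

Answer: 72.47


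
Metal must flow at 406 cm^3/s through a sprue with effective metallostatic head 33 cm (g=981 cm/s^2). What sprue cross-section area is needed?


Formula: v = sqrt(2*g*h), A = Q/v
Velocity: v = sqrt(2 * 981 * 33) = sqrt(64746) = 254.4524 cm/s
Sprue area: A = Q / v = 406 / 254.4524 = 1.5956 cm^2


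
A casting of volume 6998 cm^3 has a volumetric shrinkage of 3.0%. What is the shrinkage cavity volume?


Formula: V_shrink = V_casting * shrinkage_pct / 100
V_shrink = 6998 cm^3 * 3.0 / 100 = 209.9400 cm^3

Answer: 209.9400 cm^3


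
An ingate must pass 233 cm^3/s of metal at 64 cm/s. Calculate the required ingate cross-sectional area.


Formula: A_ingate = Q / v  (continuity equation)
A = 233 cm^3/s / 64 cm/s = 3.6406 cm^2

Final answer: 3.6406 cm^2


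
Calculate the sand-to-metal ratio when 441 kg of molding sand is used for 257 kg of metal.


Formula: Sand-to-Metal Ratio = W_sand / W_metal
Ratio = 441 kg / 257 kg = 1.7160


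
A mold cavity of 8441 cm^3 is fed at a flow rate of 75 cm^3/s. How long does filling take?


Formula: t_fill = V_mold / Q_flow
t = 8441 cm^3 / 75 cm^3/s = 112.5467 s

Answer: 112.5467 s


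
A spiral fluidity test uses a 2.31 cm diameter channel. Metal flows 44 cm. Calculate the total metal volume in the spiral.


Formula: V = pi * (d/2)^2 * L  (cylinder volume)
Radius = 2.31/2 = 1.155 cm
V = pi * 1.155^2 * 44 = 184.4024 cm^3

Answer: 184.4024 cm^3


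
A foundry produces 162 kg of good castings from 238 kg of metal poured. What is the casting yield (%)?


Formula: Casting Yield = (W_good / W_total) * 100
Yield = (162 kg / 238 kg) * 100 = 68.0672%


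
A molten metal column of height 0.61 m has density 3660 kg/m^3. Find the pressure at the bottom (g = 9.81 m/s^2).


Formula: P = rho * g * h
rho * g = 3660 * 9.81 = 35904.6 N/m^3
P = 35904.6 * 0.61 = 21901.8060 Pa

Final answer: 21901.8060 Pa


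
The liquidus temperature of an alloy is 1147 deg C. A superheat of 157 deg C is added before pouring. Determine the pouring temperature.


Formula: T_pour = T_melt + Superheat
T_pour = 1147 + 157 = 1304 deg C

Final answer: 1304 deg C


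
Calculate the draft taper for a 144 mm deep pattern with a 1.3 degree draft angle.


Formula: taper = depth * tan(draft_angle)
tan(1.3 deg) = 0.0226932
taper = 144 mm * 0.0226932 = 3.2678 mm

Final answer: 3.2678 mm


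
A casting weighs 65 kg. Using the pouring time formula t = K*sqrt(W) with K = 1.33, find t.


Formula: t = K * sqrt(W)
sqrt(W) = sqrt(65) = 8.06226
t = 1.33 * 8.06226 = 10.7228 s

Final answer: 10.7228 s


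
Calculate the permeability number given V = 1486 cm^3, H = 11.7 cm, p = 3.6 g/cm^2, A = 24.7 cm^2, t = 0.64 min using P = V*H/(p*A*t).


Formula: Permeability Number P = (V * H) / (p * A * t)
Numerator: V * H = 1486 * 11.7 = 17386.2
Denominator: p * A * t = 3.6 * 24.7 * 0.64 = 56.9088
P = 17386.2 / 56.9088 = 305.5099

Final answer: 305.5099


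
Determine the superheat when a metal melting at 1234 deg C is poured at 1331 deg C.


Formula: Superheat = T_pour - T_melt
Superheat = 1331 - 1234 = 97 deg C

97 deg C


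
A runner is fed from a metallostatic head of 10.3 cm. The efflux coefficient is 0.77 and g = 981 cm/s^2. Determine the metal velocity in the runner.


Formula: v = Cd * sqrt(2 * g * h)  (Torricelli with discharge coefficient)
2*g*h = 2 * 981 * 10.3 = 20208.6 cm^2/s^2
sqrt(20208.6) = 142.15696 cm/s
v = 0.77 * 142.15696 = 109.4609 cm/s

Final answer: 109.4609 cm/s


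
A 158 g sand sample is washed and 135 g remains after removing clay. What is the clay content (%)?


Formula: Clay% = (W_total - W_washed) / W_total * 100
Clay mass = 158 - 135 = 23 g
Clay% = 23 / 158 * 100 = 14.5570%


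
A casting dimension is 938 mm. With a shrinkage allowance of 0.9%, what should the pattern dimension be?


Formula: L_pattern = L_casting * (1 + shrinkage_rate/100)
Shrinkage factor = 1 + 0.9/100 = 1.009
L_pattern = 938 mm * 1.009 = 946.4420 mm

Answer: 946.4420 mm


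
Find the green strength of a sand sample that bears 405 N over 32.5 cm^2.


Formula: Compressive Strength = Force / Area
Strength = 405 N / 32.5 cm^2 = 12.4615 N/cm^2

Answer: 12.4615 N/cm^2


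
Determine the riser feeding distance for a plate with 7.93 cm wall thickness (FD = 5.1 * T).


Formula: FD = 5.1 * T  (riser feeding-distance rule)
FD = 5.1 * 7.93 cm = 40.4430 cm

40.4430 cm


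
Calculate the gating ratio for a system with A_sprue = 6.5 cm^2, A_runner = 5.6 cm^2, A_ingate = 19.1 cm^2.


Sprue:Runner:Ingate = 1 : 5.6/6.5 : 19.1/6.5 = 1:0.86:2.94

1:0.86:2.94


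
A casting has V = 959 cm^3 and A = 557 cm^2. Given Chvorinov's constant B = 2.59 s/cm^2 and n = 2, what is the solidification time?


Formula: t_s = B * (V/A)^n  (Chvorinov's rule, n=2)
Modulus M = V/A = 959/557 = 1.721724 cm
M^2 = 1.721724^2 = 2.964334 cm^2
t_s = 2.59 * 2.964334 = 7.6776 s

7.6776 s


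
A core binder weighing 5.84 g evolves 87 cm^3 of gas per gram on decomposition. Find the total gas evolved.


Formula: V_gas = W_binder * gas_evolution_rate
V = 5.84 g * 87 cm^3/g = 508.0800 cm^3

Answer: 508.0800 cm^3


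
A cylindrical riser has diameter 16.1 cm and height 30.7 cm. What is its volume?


Formula: V = pi * (D/2)^2 * H  (cylinder volume)
Radius = D/2 = 16.1/2 = 8.05 cm
V = pi * 8.05^2 * 30.7 = 6249.9999 cm^3

Answer: 6249.9999 cm^3


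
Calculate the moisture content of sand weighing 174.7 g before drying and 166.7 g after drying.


Formula: MC = (W_wet - W_dry) / W_wet * 100
Water mass = 174.7 - 166.7 = 8.0 g
MC = 8.0 / 174.7 * 100 = 4.5793%

Answer: 4.5793%


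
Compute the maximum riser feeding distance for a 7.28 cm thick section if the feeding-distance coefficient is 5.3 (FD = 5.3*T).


Formula: FD = 5.3 * T  (riser feeding-distance rule)
FD = 5.3 * 7.28 cm = 38.5840 cm


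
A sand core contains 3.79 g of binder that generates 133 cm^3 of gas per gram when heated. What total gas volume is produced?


Formula: V_gas = W_binder * gas_evolution_rate
V = 3.79 g * 133 cm^3/g = 504.0700 cm^3


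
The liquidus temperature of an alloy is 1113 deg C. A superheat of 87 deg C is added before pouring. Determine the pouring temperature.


Formula: T_pour = T_melt + Superheat
T_pour = 1113 + 87 = 1200 deg C


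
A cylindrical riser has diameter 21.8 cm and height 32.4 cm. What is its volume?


Formula: V = pi * (D/2)^2 * H  (cylinder volume)
Radius = D/2 = 21.8/2 = 10.9 cm
V = pi * 10.9^2 * 32.4 = 12093.3850 cm^3

Answer: 12093.3850 cm^3


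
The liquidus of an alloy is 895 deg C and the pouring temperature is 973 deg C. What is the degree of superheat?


Formula: Superheat = T_pour - T_melt
Superheat = 973 - 895 = 78 deg C

78 deg C


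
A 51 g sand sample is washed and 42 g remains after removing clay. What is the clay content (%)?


Formula: Clay% = (W_total - W_washed) / W_total * 100
Clay mass = 51 - 42 = 9 g
Clay% = 9 / 51 * 100 = 17.6471%

Final answer: 17.6471%


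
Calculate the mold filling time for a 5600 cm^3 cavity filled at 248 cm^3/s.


Formula: t_fill = V_mold / Q_flow
t = 5600 cm^3 / 248 cm^3/s = 22.5806 s

22.5806 s


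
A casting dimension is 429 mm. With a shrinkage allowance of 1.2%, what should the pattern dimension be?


Formula: L_pattern = L_casting * (1 + shrinkage_rate/100)
Shrinkage factor = 1 + 1.2/100 = 1.012
L_pattern = 429 mm * 1.012 = 434.1480 mm

Final answer: 434.1480 mm


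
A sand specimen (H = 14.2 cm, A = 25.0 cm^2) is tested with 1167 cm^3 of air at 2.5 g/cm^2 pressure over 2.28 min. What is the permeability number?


Formula: Permeability Number P = (V * H) / (p * A * t)
Numerator: V * H = 1167 * 14.2 = 16571.4
Denominator: p * A * t = 2.5 * 25.0 * 2.28 = 142.5
P = 16571.4 / 142.5 = 116.2905

Final answer: 116.2905


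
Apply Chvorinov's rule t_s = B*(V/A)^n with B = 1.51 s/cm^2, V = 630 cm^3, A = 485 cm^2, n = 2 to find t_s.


Formula: t_s = B * (V/A)^n  (Chvorinov's rule, n=2)
Modulus M = V/A = 630/485 = 1.298969 cm
M^2 = 1.298969^2 = 1.687320 cm^2
t_s = 1.51 * 1.687320 = 2.5479 s

Final answer: 2.5479 s


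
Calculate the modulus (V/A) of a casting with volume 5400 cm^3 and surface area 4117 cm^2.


Formula: Casting Modulus M = V / A
M = 5400 cm^3 / 4117 cm^2 = 1.3116 cm


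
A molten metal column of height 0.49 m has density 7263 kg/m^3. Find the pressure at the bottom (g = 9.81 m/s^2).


Formula: P = rho * g * h
rho * g = 7263 * 9.81 = 71250.03 N/m^3
P = 71250.03 * 0.49 = 34912.5147 Pa

Answer: 34912.5147 Pa


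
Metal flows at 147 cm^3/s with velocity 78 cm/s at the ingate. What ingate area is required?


Formula: A_ingate = Q / v  (continuity equation)
A = 147 cm^3/s / 78 cm/s = 1.8846 cm^2

Final answer: 1.8846 cm^2


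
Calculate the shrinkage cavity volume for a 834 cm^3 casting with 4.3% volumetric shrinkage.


Formula: V_shrink = V_casting * shrinkage_pct / 100
V_shrink = 834 cm^3 * 4.3 / 100 = 35.8620 cm^3

Answer: 35.8620 cm^3


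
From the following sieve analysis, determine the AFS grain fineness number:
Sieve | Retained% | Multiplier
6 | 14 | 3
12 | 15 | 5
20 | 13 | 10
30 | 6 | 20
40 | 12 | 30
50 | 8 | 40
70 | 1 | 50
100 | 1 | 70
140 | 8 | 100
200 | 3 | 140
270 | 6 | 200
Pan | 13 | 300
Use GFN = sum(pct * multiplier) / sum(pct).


Formula: GFN = sum(pct * multiplier) / sum(pct)
sum(pct * multiplier) = 7487
sum(pct) = 100
GFN = 7487 / 100 = 74.87

Answer: 74.87


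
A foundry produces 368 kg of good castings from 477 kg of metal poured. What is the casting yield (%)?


Formula: Casting Yield = (W_good / W_total) * 100
Yield = (368 kg / 477 kg) * 100 = 77.1488%

Final answer: 77.1488%


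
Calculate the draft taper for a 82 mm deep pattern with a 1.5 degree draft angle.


Formula: taper = depth * tan(draft_angle)
tan(1.5 deg) = 0.0261859
taper = 82 mm * 0.0261859 = 2.1472 mm


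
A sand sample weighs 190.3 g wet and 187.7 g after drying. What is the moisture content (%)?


Formula: MC = (W_wet - W_dry) / W_wet * 100
Water mass = 190.3 - 187.7 = 2.6 g
MC = 2.6 / 190.3 * 100 = 1.3663%

1.3663%


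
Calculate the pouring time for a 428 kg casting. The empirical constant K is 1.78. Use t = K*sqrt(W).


Formula: t = K * sqrt(W)
sqrt(W) = sqrt(428) = 20.68816
t = 1.78 * 20.68816 = 36.8249 s

Answer: 36.8249 s


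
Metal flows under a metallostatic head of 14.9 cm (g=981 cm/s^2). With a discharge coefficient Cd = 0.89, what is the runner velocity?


Formula: v = Cd * sqrt(2 * g * h)  (Torricelli with discharge coefficient)
2*g*h = 2 * 981 * 14.9 = 29233.8 cm^2/s^2
sqrt(29233.8) = 170.97895 cm/s
v = 0.89 * 170.97895 = 152.1713 cm/s

Answer: 152.1713 cm/s


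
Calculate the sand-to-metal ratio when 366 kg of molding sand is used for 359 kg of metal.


Formula: Sand-to-Metal Ratio = W_sand / W_metal
Ratio = 366 kg / 359 kg = 1.0195


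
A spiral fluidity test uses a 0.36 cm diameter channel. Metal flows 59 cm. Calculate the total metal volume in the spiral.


Formula: V = pi * (d/2)^2 * L  (cylinder volume)
Radius = 0.36/2 = 0.18 cm
V = pi * 0.18^2 * 59 = 6.0055 cm^3

6.0055 cm^3


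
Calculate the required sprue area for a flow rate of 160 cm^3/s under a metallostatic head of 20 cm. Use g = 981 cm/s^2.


Formula: v = sqrt(2*g*h), A = Q/v
Velocity: v = sqrt(2 * 981 * 20) = sqrt(39240) = 198.0909 cm/s
Sprue area: A = Q / v = 160 / 198.0909 = 0.8077 cm^2

0.8077 cm^2


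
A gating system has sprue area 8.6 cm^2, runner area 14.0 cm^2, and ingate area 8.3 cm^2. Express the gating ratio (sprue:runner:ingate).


Sprue:Runner:Ingate = 1 : 14.0/8.6 : 8.3/8.6 = 1:1.63:0.97

Final answer: 1:1.63:0.97


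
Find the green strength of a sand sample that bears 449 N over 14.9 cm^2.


Formula: Compressive Strength = Force / Area
Strength = 449 N / 14.9 cm^2 = 30.1342 N/cm^2

Final answer: 30.1342 N/cm^2


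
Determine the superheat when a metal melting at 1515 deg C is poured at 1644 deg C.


Formula: Superheat = T_pour - T_melt
Superheat = 1644 - 1515 = 129 deg C

129 deg C


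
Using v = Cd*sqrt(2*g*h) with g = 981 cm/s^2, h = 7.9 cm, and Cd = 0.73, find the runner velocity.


Formula: v = Cd * sqrt(2 * g * h)  (Torricelli with discharge coefficient)
2*g*h = 2 * 981 * 7.9 = 15499.8 cm^2/s^2
sqrt(15499.8) = 124.49819 cm/s
v = 0.73 * 124.49819 = 90.8837 cm/s


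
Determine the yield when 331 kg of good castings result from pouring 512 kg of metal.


Formula: Casting Yield = (W_good / W_total) * 100
Yield = (331 kg / 512 kg) * 100 = 64.6484%

64.6484%


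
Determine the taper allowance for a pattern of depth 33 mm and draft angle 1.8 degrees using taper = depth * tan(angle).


Formula: taper = depth * tan(draft_angle)
tan(1.8 deg) = 0.0314263
taper = 33 mm * 0.0314263 = 1.0371 mm

Final answer: 1.0371 mm


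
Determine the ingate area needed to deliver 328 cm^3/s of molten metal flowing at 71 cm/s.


Formula: A_ingate = Q / v  (continuity equation)
A = 328 cm^3/s / 71 cm/s = 4.6197 cm^2

Final answer: 4.6197 cm^2


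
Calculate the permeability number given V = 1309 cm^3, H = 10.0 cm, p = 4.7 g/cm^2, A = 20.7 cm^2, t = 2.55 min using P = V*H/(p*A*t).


Formula: Permeability Number P = (V * H) / (p * A * t)
Numerator: V * H = 1309 * 10.0 = 13090.0
Denominator: p * A * t = 4.7 * 20.7 * 2.55 = 248.0895
P = 13090.0 / 248.0895 = 52.7632

52.7632


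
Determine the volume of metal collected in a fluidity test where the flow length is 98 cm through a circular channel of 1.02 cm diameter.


Formula: V = pi * (d/2)^2 * L  (cylinder volume)
Radius = 1.02/2 = 0.51 cm
V = pi * 0.51^2 * 98 = 80.0786 cm^3

Answer: 80.0786 cm^3


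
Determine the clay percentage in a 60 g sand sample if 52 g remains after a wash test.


Formula: Clay% = (W_total - W_washed) / W_total * 100
Clay mass = 60 - 52 = 8 g
Clay% = 8 / 60 * 100 = 13.3333%

13.3333%


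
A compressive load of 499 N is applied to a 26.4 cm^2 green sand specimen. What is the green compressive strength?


Formula: Compressive Strength = Force / Area
Strength = 499 N / 26.4 cm^2 = 18.9015 N/cm^2

18.9015 N/cm^2


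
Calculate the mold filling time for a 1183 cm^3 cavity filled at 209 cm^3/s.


Formula: t_fill = V_mold / Q_flow
t = 1183 cm^3 / 209 cm^3/s = 5.6603 s

5.6603 s


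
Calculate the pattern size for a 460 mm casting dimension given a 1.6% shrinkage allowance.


Formula: L_pattern = L_casting * (1 + shrinkage_rate/100)
Shrinkage factor = 1 + 1.6/100 = 1.016
L_pattern = 460 mm * 1.016 = 467.3600 mm


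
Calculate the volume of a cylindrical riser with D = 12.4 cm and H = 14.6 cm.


Formula: V = pi * (D/2)^2 * H  (cylinder volume)
Radius = D/2 = 12.4/2 = 6.2 cm
V = pi * 6.2^2 * 14.6 = 1763.1372 cm^3

1763.1372 cm^3


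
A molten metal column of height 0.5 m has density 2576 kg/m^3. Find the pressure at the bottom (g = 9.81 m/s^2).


Formula: P = rho * g * h
rho * g = 2576 * 9.81 = 25270.56 N/m^3
P = 25270.56 * 0.5 = 12635.2800 Pa

12635.2800 Pa


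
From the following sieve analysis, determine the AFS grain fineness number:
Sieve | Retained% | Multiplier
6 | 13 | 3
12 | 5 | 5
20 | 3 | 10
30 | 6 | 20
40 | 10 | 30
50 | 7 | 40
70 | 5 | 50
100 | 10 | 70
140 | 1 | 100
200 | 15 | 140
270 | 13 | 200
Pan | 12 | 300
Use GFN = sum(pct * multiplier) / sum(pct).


Formula: GFN = sum(pct * multiplier) / sum(pct)
sum(pct * multiplier) = 10144
sum(pct) = 100
GFN = 10144 / 100 = 101.44

101.44


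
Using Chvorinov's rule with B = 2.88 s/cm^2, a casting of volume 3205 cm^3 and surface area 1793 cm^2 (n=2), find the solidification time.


Formula: t_s = B * (V/A)^n  (Chvorinov's rule, n=2)
Modulus M = V/A = 3205/1793 = 1.787507 cm
M^2 = 1.787507^2 = 3.195181 cm^2
t_s = 2.88 * 3.195181 = 9.2021 s

Final answer: 9.2021 s


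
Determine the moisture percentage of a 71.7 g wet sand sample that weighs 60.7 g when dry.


Formula: MC = (W_wet - W_dry) / W_wet * 100
Water mass = 71.7 - 60.7 = 11.0 g
MC = 11.0 / 71.7 * 100 = 15.3417%

15.3417%


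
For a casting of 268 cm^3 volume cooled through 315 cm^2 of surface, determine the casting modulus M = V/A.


Formula: Casting Modulus M = V / A
M = 268 cm^3 / 315 cm^2 = 0.8508 cm


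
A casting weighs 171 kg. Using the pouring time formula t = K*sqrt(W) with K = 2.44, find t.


Formula: t = K * sqrt(W)
sqrt(W) = sqrt(171) = 13.07670
t = 2.44 * 13.07670 = 31.9071 s

Answer: 31.9071 s


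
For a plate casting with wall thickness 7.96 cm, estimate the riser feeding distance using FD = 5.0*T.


Formula: FD = 5.0 * T  (riser feeding-distance rule)
FD = 5.0 * 7.96 cm = 39.8000 cm

Final answer: 39.8000 cm


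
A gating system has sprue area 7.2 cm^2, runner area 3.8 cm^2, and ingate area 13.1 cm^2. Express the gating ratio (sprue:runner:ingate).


Sprue:Runner:Ingate = 1 : 3.8/7.2 : 13.1/7.2 = 1:0.53:1.82

Answer: 1:0.53:1.82


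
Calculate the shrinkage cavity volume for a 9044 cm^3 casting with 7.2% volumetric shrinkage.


Formula: V_shrink = V_casting * shrinkage_pct / 100
V_shrink = 9044 cm^3 * 7.2 / 100 = 651.1680 cm^3

651.1680 cm^3


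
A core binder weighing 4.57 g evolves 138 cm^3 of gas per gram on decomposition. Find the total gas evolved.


Formula: V_gas = W_binder * gas_evolution_rate
V = 4.57 g * 138 cm^3/g = 630.6600 cm^3

Final answer: 630.6600 cm^3


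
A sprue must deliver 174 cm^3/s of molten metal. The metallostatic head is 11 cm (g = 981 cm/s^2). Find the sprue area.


Formula: v = sqrt(2*g*h), A = Q/v
Velocity: v = sqrt(2 * 981 * 11) = sqrt(21582) = 146.9081 cm/s
Sprue area: A = Q / v = 174 / 146.9081 = 1.1844 cm^2

1.1844 cm^2


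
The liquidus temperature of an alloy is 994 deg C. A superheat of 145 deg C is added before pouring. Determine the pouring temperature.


Formula: T_pour = T_melt + Superheat
T_pour = 994 + 145 = 1139 deg C

Answer: 1139 deg C


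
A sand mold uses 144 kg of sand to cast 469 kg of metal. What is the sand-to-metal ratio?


Formula: Sand-to-Metal Ratio = W_sand / W_metal
Ratio = 144 kg / 469 kg = 0.3070

Final answer: 0.3070


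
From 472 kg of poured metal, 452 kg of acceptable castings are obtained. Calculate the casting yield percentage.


Formula: Casting Yield = (W_good / W_total) * 100
Yield = (452 kg / 472 kg) * 100 = 95.7627%

Final answer: 95.7627%


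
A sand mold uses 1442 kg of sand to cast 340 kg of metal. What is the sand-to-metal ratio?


Formula: Sand-to-Metal Ratio = W_sand / W_metal
Ratio = 1442 kg / 340 kg = 4.2412

Answer: 4.2412


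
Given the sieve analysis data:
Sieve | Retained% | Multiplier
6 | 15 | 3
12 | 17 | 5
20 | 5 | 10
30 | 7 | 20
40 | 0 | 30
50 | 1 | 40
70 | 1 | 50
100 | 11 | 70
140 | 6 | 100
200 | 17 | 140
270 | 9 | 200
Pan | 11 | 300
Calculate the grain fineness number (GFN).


Formula: GFN = sum(pct * multiplier) / sum(pct)
sum(pct * multiplier) = 9260
sum(pct) = 100
GFN = 9260 / 100 = 92.60


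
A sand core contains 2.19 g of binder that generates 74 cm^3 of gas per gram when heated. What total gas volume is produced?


Formula: V_gas = W_binder * gas_evolution_rate
V = 2.19 g * 74 cm^3/g = 162.0600 cm^3


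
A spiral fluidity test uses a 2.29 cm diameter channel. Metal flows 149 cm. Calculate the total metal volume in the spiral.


Formula: V = pi * (d/2)^2 * L  (cylinder volume)
Radius = 2.29/2 = 1.145 cm
V = pi * 1.145^2 * 149 = 613.6873 cm^3

Answer: 613.6873 cm^3


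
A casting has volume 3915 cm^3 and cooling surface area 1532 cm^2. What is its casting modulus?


Formula: Casting Modulus M = V / A
M = 3915 cm^3 / 1532 cm^2 = 2.5555 cm

Answer: 2.5555 cm


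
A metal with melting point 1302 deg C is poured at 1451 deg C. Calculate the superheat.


Formula: Superheat = T_pour - T_melt
Superheat = 1451 - 1302 = 149 deg C

Answer: 149 deg C


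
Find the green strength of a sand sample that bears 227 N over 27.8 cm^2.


Formula: Compressive Strength = Force / Area
Strength = 227 N / 27.8 cm^2 = 8.1655 N/cm^2

8.1655 N/cm^2


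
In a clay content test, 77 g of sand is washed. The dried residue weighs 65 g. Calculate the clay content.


Formula: Clay% = (W_total - W_washed) / W_total * 100
Clay mass = 77 - 65 = 12 g
Clay% = 12 / 77 * 100 = 15.5844%

Final answer: 15.5844%


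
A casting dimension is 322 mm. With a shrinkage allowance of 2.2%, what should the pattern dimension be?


Formula: L_pattern = L_casting * (1 + shrinkage_rate/100)
Shrinkage factor = 1 + 2.2/100 = 1.022
L_pattern = 322 mm * 1.022 = 329.0840 mm

Final answer: 329.0840 mm


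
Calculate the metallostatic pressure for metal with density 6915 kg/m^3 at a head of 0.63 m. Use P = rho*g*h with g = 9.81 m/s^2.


Formula: P = rho * g * h
rho * g = 6915 * 9.81 = 67836.15 N/m^3
P = 67836.15 * 0.63 = 42736.7745 Pa

Final answer: 42736.7745 Pa


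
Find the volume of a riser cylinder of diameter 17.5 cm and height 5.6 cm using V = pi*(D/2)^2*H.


Formula: V = pi * (D/2)^2 * H  (cylinder volume)
Radius = D/2 = 17.5/2 = 8.75 cm
V = pi * 8.75^2 * 5.6 = 1346.9579 cm^3

Final answer: 1346.9579 cm^3


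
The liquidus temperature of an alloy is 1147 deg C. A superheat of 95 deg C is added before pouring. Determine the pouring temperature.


Formula: T_pour = T_melt + Superheat
T_pour = 1147 + 95 = 1242 deg C


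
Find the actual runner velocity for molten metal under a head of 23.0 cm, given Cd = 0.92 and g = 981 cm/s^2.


Formula: v = Cd * sqrt(2 * g * h)  (Torricelli with discharge coefficient)
2*g*h = 2 * 981 * 23.0 = 45126.0 cm^2/s^2
sqrt(45126.0) = 212.42881 cm/s
v = 0.92 * 212.42881 = 195.4345 cm/s

Final answer: 195.4345 cm/s


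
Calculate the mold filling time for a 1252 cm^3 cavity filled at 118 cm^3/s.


Formula: t_fill = V_mold / Q_flow
t = 1252 cm^3 / 118 cm^3/s = 10.6102 s

Final answer: 10.6102 s


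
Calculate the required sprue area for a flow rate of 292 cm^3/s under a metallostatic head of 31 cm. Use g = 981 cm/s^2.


Formula: v = sqrt(2*g*h), A = Q/v
Velocity: v = sqrt(2 * 981 * 31) = sqrt(60822) = 246.6212 cm/s
Sprue area: A = Q / v = 292 / 246.6212 = 1.1840 cm^2

1.1840 cm^2


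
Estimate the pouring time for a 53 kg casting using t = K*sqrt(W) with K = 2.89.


Formula: t = K * sqrt(W)
sqrt(W) = sqrt(53) = 7.28011
t = 2.89 * 7.28011 = 21.0395 s


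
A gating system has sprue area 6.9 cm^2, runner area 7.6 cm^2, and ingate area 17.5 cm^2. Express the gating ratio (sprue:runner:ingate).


Sprue:Runner:Ingate = 1 : 7.6/6.9 : 17.5/6.9 = 1:1.10:2.54

Final answer: 1:1.10:2.54


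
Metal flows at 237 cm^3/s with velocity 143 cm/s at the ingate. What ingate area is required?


Formula: A_ingate = Q / v  (continuity equation)
A = 237 cm^3/s / 143 cm/s = 1.6573 cm^2


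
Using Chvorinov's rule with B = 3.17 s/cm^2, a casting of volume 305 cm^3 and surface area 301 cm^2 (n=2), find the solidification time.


Formula: t_s = B * (V/A)^n  (Chvorinov's rule, n=2)
Modulus M = V/A = 305/301 = 1.013289 cm
M^2 = 1.013289^2 = 1.026755 cm^2
t_s = 3.17 * 1.026755 = 3.2548 s


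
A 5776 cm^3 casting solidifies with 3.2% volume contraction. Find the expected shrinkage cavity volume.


Formula: V_shrink = V_casting * shrinkage_pct / 100
V_shrink = 5776 cm^3 * 3.2 / 100 = 184.8320 cm^3

Final answer: 184.8320 cm^3


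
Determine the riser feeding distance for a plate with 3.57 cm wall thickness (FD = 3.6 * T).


Formula: FD = 3.6 * T  (riser feeding-distance rule)
FD = 3.6 * 3.57 cm = 12.8520 cm


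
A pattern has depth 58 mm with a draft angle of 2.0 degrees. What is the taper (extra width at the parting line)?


Formula: taper = depth * tan(draft_angle)
tan(2.0 deg) = 0.0349208
taper = 58 mm * 0.0349208 = 2.0254 mm

2.0254 mm


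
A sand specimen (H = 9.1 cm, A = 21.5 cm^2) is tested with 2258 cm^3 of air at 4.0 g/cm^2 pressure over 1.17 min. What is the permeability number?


Formula: Permeability Number P = (V * H) / (p * A * t)
Numerator: V * H = 2258 * 9.1 = 20547.8
Denominator: p * A * t = 4.0 * 21.5 * 1.17 = 100.62
P = 20547.8 / 100.62 = 204.2119


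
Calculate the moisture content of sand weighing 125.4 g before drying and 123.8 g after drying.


Formula: MC = (W_wet - W_dry) / W_wet * 100
Water mass = 125.4 - 123.8 = 1.6 g
MC = 1.6 / 125.4 * 100 = 1.2759%

Final answer: 1.2759%


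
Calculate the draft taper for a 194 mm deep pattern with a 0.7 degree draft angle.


Formula: taper = depth * tan(draft_angle)
tan(0.7 deg) = 0.0122179
taper = 194 mm * 0.0122179 = 2.3703 mm

Answer: 2.3703 mm


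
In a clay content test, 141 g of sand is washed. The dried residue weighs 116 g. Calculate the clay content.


Formula: Clay% = (W_total - W_washed) / W_total * 100
Clay mass = 141 - 116 = 25 g
Clay% = 25 / 141 * 100 = 17.7305%

17.7305%


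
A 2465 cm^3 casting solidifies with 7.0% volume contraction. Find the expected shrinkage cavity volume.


Formula: V_shrink = V_casting * shrinkage_pct / 100
V_shrink = 2465 cm^3 * 7.0 / 100 = 172.5500 cm^3

Final answer: 172.5500 cm^3


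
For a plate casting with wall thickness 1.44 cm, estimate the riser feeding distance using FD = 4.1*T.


Formula: FD = 4.1 * T  (riser feeding-distance rule)
FD = 4.1 * 1.44 cm = 5.9040 cm

Final answer: 5.9040 cm


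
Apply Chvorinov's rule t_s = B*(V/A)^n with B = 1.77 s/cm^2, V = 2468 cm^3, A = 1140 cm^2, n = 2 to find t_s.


Formula: t_s = B * (V/A)^n  (Chvorinov's rule, n=2)
Modulus M = V/A = 2468/1140 = 2.164912 cm
M^2 = 2.164912^2 = 4.686844 cm^2
t_s = 1.77 * 4.686844 = 8.2957 s


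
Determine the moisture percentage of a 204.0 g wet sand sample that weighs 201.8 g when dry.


Formula: MC = (W_wet - W_dry) / W_wet * 100
Water mass = 204.0 - 201.8 = 2.2 g
MC = 2.2 / 204.0 * 100 = 1.0784%

Answer: 1.0784%


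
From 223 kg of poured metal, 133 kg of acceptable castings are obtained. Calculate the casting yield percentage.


Formula: Casting Yield = (W_good / W_total) * 100
Yield = (133 kg / 223 kg) * 100 = 59.6413%

Final answer: 59.6413%


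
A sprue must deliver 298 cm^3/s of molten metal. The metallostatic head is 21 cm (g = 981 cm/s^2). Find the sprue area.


Formula: v = sqrt(2*g*h), A = Q/v
Velocity: v = sqrt(2 * 981 * 21) = sqrt(41202) = 202.9828 cm/s
Sprue area: A = Q / v = 298 / 202.9828 = 1.4681 cm^2


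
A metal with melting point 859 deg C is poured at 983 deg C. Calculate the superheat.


Formula: Superheat = T_pour - T_melt
Superheat = 983 - 859 = 124 deg C

124 deg C


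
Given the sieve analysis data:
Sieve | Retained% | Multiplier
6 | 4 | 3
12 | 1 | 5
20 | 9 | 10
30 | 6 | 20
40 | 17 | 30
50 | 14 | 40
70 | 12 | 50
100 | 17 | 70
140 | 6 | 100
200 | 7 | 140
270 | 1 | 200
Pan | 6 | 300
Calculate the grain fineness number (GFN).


Formula: GFN = sum(pct * multiplier) / sum(pct)
sum(pct * multiplier) = 6667
sum(pct) = 100
GFN = 6667 / 100 = 66.67

Answer: 66.67


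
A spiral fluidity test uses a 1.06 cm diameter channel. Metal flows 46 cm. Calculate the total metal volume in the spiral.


Formula: V = pi * (d/2)^2 * L  (cylinder volume)
Radius = 1.06/2 = 0.53 cm
V = pi * 0.53^2 * 46 = 40.5938 cm^3

Final answer: 40.5938 cm^3


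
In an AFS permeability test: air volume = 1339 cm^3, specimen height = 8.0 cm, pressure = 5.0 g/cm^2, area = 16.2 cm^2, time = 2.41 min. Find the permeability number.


Formula: Permeability Number P = (V * H) / (p * A * t)
Numerator: V * H = 1339 * 8.0 = 10712.0
Denominator: p * A * t = 5.0 * 16.2 * 2.41 = 195.21
P = 10712.0 / 195.21 = 54.8742

54.8742


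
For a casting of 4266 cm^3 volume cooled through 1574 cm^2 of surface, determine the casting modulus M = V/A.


Formula: Casting Modulus M = V / A
M = 4266 cm^3 / 1574 cm^2 = 2.7103 cm

2.7103 cm


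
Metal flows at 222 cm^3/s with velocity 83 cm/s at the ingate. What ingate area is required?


Formula: A_ingate = Q / v  (continuity equation)
A = 222 cm^3/s / 83 cm/s = 2.6747 cm^2

Answer: 2.6747 cm^2


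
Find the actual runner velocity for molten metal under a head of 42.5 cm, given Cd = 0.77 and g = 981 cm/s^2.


Formula: v = Cd * sqrt(2 * g * h)  (Torricelli with discharge coefficient)
2*g*h = 2 * 981 * 42.5 = 83385.0 cm^2/s^2
sqrt(83385.0) = 288.76461 cm/s
v = 0.77 * 288.76461 = 222.3487 cm/s

Answer: 222.3487 cm/s


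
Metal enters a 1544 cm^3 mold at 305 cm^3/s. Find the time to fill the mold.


Formula: t_fill = V_mold / Q_flow
t = 1544 cm^3 / 305 cm^3/s = 5.0623 s


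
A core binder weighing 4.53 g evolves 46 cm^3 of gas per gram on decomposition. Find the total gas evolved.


Formula: V_gas = W_binder * gas_evolution_rate
V = 4.53 g * 46 cm^3/g = 208.3800 cm^3

Answer: 208.3800 cm^3


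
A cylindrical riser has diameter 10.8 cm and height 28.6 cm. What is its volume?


Formula: V = pi * (D/2)^2 * H  (cylinder volume)
Radius = D/2 = 10.8/2 = 5.4 cm
V = pi * 5.4^2 * 28.6 = 2620.0129 cm^3

Final answer: 2620.0129 cm^3


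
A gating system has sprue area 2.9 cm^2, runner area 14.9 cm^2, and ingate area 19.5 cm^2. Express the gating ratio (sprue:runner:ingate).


Sprue:Runner:Ingate = 1 : 14.9/2.9 : 19.5/2.9 = 1:5.14:6.72

1:5.14:6.72


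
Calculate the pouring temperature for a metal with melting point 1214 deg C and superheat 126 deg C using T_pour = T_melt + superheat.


Formula: T_pour = T_melt + Superheat
T_pour = 1214 + 126 = 1340 deg C

Answer: 1340 deg C


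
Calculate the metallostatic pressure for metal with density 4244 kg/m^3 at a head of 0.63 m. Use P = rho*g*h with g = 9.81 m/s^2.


Formula: P = rho * g * h
rho * g = 4244 * 9.81 = 41633.64 N/m^3
P = 41633.64 * 0.63 = 26229.1932 Pa

Final answer: 26229.1932 Pa


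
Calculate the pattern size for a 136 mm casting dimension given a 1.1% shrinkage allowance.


Formula: L_pattern = L_casting * (1 + shrinkage_rate/100)
Shrinkage factor = 1 + 1.1/100 = 1.011
L_pattern = 136 mm * 1.011 = 137.4960 mm

Answer: 137.4960 mm


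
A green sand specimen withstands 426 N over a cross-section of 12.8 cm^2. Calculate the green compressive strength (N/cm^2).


Formula: Compressive Strength = Force / Area
Strength = 426 N / 12.8 cm^2 = 33.2812 N/cm^2


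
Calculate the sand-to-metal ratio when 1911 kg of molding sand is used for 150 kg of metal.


Formula: Sand-to-Metal Ratio = W_sand / W_metal
Ratio = 1911 kg / 150 kg = 12.7400


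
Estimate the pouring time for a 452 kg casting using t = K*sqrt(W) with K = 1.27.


Formula: t = K * sqrt(W)
sqrt(W) = sqrt(452) = 21.26029
t = 1.27 * 21.26029 = 27.0006 s

Final answer: 27.0006 s


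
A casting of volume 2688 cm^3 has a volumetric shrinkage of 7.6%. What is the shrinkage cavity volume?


Formula: V_shrink = V_casting * shrinkage_pct / 100
V_shrink = 2688 cm^3 * 7.6 / 100 = 204.2880 cm^3

Final answer: 204.2880 cm^3


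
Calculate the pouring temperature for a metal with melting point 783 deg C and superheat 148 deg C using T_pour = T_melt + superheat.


Formula: T_pour = T_melt + Superheat
T_pour = 783 + 148 = 931 deg C

Answer: 931 deg C


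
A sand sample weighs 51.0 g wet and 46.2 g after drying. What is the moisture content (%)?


Formula: MC = (W_wet - W_dry) / W_wet * 100
Water mass = 51.0 - 46.2 = 4.8 g
MC = 4.8 / 51.0 * 100 = 9.4118%

Final answer: 9.4118%


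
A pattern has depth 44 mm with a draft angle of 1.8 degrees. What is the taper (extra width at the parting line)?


Formula: taper = depth * tan(draft_angle)
tan(1.8 deg) = 0.0314263
taper = 44 mm * 0.0314263 = 1.3828 mm

Answer: 1.3828 mm


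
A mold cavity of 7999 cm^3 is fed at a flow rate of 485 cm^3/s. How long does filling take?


Formula: t_fill = V_mold / Q_flow
t = 7999 cm^3 / 485 cm^3/s = 16.4928 s

Final answer: 16.4928 s


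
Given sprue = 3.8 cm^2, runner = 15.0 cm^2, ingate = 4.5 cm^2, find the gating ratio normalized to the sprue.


Sprue:Runner:Ingate = 1 : 15.0/3.8 : 4.5/3.8 = 1:3.95:1.18

Answer: 1:3.95:1.18


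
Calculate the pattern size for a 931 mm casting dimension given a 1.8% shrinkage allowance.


Formula: L_pattern = L_casting * (1 + shrinkage_rate/100)
Shrinkage factor = 1 + 1.8/100 = 1.018
L_pattern = 931 mm * 1.018 = 947.7580 mm

947.7580 mm


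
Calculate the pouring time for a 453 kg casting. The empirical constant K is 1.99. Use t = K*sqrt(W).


Formula: t = K * sqrt(W)
sqrt(W) = sqrt(453) = 21.28380
t = 1.99 * 21.28380 = 42.3548 s

Answer: 42.3548 s


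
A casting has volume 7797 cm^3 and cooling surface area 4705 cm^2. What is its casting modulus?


Formula: Casting Modulus M = V / A
M = 7797 cm^3 / 4705 cm^2 = 1.6572 cm


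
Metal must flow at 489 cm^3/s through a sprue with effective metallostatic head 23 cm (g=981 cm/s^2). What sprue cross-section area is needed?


Formula: v = sqrt(2*g*h), A = Q/v
Velocity: v = sqrt(2 * 981 * 23) = sqrt(45126) = 212.4288 cm/s
Sprue area: A = Q / v = 489 / 212.4288 = 2.3019 cm^2

Final answer: 2.3019 cm^2


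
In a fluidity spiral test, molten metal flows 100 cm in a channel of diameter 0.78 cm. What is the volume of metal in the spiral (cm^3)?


Formula: V = pi * (d/2)^2 * L  (cylinder volume)
Radius = 0.78/2 = 0.39 cm
V = pi * 0.39^2 * 100 = 47.7836 cm^3


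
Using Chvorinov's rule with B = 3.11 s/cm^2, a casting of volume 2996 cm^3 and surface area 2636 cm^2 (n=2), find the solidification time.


Formula: t_s = B * (V/A)^n  (Chvorinov's rule, n=2)
Modulus M = V/A = 2996/2636 = 1.136571 cm
M^2 = 1.136571^2 = 1.291794 cm^2
t_s = 3.11 * 1.291794 = 4.0175 s

Final answer: 4.0175 s


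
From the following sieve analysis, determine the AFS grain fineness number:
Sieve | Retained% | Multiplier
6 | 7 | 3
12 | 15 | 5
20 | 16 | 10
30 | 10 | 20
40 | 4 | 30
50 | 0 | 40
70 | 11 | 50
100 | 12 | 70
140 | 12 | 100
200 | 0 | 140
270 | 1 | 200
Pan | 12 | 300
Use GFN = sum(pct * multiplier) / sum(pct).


Formula: GFN = sum(pct * multiplier) / sum(pct)
sum(pct * multiplier) = 6966
sum(pct) = 100
GFN = 6966 / 100 = 69.66

69.66


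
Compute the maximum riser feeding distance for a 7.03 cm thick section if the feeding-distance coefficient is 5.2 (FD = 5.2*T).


Formula: FD = 5.2 * T  (riser feeding-distance rule)
FD = 5.2 * 7.03 cm = 36.5560 cm


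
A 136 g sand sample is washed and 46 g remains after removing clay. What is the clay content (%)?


Formula: Clay% = (W_total - W_washed) / W_total * 100
Clay mass = 136 - 46 = 90 g
Clay% = 90 / 136 * 100 = 66.1765%

Answer: 66.1765%


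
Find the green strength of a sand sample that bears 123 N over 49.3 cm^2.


Formula: Compressive Strength = Force / Area
Strength = 123 N / 49.3 cm^2 = 2.4949 N/cm^2

Final answer: 2.4949 N/cm^2


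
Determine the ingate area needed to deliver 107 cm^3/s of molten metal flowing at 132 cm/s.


Formula: A_ingate = Q / v  (continuity equation)
A = 107 cm^3/s / 132 cm/s = 0.8106 cm^2


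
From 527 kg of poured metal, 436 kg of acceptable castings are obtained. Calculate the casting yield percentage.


Formula: Casting Yield = (W_good / W_total) * 100
Yield = (436 kg / 527 kg) * 100 = 82.7324%

82.7324%


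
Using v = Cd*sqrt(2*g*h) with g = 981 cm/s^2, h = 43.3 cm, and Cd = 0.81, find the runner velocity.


Formula: v = Cd * sqrt(2 * g * h)  (Torricelli with discharge coefficient)
2*g*h = 2 * 981 * 43.3 = 84954.6 cm^2/s^2
sqrt(84954.6) = 291.46972 cm/s
v = 0.81 * 291.46972 = 236.0905 cm/s

Answer: 236.0905 cm/s


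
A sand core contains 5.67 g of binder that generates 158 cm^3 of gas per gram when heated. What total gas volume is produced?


Formula: V_gas = W_binder * gas_evolution_rate
V = 5.67 g * 158 cm^3/g = 895.8600 cm^3

895.8600 cm^3


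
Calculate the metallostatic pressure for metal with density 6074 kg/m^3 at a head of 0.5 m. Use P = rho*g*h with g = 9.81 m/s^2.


Formula: P = rho * g * h
rho * g = 6074 * 9.81 = 59585.94 N/m^3
P = 59585.94 * 0.5 = 29792.9700 Pa


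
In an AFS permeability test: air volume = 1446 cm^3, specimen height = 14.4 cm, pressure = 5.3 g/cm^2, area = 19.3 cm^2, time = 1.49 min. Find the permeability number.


Formula: Permeability Number P = (V * H) / (p * A * t)
Numerator: V * H = 1446 * 14.4 = 20822.4
Denominator: p * A * t = 5.3 * 19.3 * 1.49 = 152.4121
P = 20822.4 / 152.4121 = 136.6191

Answer: 136.6191


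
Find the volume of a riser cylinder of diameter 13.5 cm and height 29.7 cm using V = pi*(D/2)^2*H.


Formula: V = pi * (D/2)^2 * H  (cylinder volume)
Radius = D/2 = 13.5/2 = 6.75 cm
V = pi * 6.75^2 * 29.7 = 4251.2228 cm^3


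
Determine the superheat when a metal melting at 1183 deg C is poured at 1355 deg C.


Formula: Superheat = T_pour - T_melt
Superheat = 1355 - 1183 = 172 deg C

Final answer: 172 deg C


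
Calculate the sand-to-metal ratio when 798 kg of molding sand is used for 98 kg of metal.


Formula: Sand-to-Metal Ratio = W_sand / W_metal
Ratio = 798 kg / 98 kg = 8.1429

8.1429


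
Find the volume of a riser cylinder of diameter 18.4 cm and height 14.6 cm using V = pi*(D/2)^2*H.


Formula: V = pi * (D/2)^2 * H  (cylinder volume)
Radius = D/2 = 18.4/2 = 9.2 cm
V = pi * 9.2^2 * 14.6 = 3882.2043 cm^3


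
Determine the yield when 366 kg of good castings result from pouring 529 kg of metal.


Formula: Casting Yield = (W_good / W_total) * 100
Yield = (366 kg / 529 kg) * 100 = 69.1871%


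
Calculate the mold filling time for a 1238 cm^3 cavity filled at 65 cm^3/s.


Formula: t_fill = V_mold / Q_flow
t = 1238 cm^3 / 65 cm^3/s = 19.0462 s

Final answer: 19.0462 s


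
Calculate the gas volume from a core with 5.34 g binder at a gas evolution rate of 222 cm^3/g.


Formula: V_gas = W_binder * gas_evolution_rate
V = 5.34 g * 222 cm^3/g = 1185.4800 cm^3


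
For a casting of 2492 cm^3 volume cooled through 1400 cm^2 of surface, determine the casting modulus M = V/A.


Formula: Casting Modulus M = V / A
M = 2492 cm^3 / 1400 cm^2 = 1.7800 cm

Final answer: 1.7800 cm


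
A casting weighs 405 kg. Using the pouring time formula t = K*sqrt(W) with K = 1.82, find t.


Formula: t = K * sqrt(W)
sqrt(W) = sqrt(405) = 20.12461
t = 1.82 * 20.12461 = 36.6268 s

Final answer: 36.6268 s


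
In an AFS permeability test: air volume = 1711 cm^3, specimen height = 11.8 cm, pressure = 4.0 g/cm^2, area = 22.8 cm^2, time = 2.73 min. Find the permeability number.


Formula: Permeability Number P = (V * H) / (p * A * t)
Numerator: V * H = 1711 * 11.8 = 20189.8
Denominator: p * A * t = 4.0 * 22.8 * 2.73 = 248.976
P = 20189.8 / 248.976 = 81.0914

Answer: 81.0914


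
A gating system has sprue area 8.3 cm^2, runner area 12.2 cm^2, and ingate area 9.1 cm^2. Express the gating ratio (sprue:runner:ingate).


Sprue:Runner:Ingate = 1 : 12.2/8.3 : 9.1/8.3 = 1:1.47:1.10

1:1.47:1.10


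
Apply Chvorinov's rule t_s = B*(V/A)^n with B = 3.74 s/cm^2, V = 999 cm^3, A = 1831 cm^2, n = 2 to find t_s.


Formula: t_s = B * (V/A)^n  (Chvorinov's rule, n=2)
Modulus M = V/A = 999/1831 = 0.545603 cm
M^2 = 0.545603^2 = 0.297683 cm^2
t_s = 3.74 * 0.297683 = 1.1133 s

1.1133 s


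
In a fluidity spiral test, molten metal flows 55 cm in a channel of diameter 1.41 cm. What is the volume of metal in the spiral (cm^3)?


Formula: V = pi * (d/2)^2 * L  (cylinder volume)
Radius = 1.41/2 = 0.705 cm
V = pi * 0.705^2 * 55 = 85.8798 cm^3

85.8798 cm^3
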